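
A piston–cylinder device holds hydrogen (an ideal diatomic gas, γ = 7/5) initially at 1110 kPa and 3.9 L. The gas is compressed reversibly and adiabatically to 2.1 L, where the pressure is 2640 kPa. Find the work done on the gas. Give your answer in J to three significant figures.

Adiabatic: W = (P₁V₁ − P₂V₂)/(γ − 1) with γ = 7/5.
P₁V₁ = 4329 J, P₂V₂ = 5544 J.
W = (4329 − 5544) / 0.4 = -3038 J.
Work on gas = −W_by = 3038 J.

W ≈ 3040 J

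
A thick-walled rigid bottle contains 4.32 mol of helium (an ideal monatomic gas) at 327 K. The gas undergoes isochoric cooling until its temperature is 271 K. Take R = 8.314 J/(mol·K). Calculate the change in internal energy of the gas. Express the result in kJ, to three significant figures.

Constant volume ⇒ W = 0, so Q = ΔU = nCᵥΔT with Cᵥ = 3R/2 = 12.47 J/(mol·K).
ΔU = (4.32)(12.47)(271 − 327) = -3017 J.

ΔU ≈ -3.02 kJ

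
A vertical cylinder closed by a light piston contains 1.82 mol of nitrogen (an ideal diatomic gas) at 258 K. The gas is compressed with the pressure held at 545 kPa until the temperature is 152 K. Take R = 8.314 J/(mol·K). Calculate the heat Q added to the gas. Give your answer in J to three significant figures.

Q ≈ -5610 J

Isobaric: W = nRΔT = (1.82)(8.314)(-106) = -1604 J.
ΔU = nCᵥΔT with Cᵥ = 5R/2: ΔU = (1.82)(20.79)(-106) = -4010 J.
Q = ΔU + W = -4010 − 1604 = -5614 J.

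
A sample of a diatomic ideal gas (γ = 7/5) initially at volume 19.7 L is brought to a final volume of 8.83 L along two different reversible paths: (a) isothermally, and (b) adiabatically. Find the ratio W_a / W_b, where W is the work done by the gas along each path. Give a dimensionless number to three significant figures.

W_a / W_b ≈ 0.848

Path (a) isothermal: W = P₁V₁ ln(V₂/V₁) → W_a/(P₁V₁) = -0.8025.
Path (b) adiabatic: W = P₁V₁(1 − (V₁/V₂)^(γ−1))/(γ−1) → W_b/(P₁V₁) = -0.9462.
W_a / W_b = -0.8025 / -0.9462 = 0.8481.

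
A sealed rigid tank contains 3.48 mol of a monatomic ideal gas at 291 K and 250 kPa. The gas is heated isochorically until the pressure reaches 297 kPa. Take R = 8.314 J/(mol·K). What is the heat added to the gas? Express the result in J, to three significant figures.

Q ≈ 2370 J

Constant volume ⇒ W = 0, so Q = ΔU = nCᵥΔT with Cᵥ = 3R/2 = 12.47 J/(mol·K).
At constant V, T₂/T₁ = P₂/P₁ ⇒ ΔT = T₁(P₂/P₁ − 1) = 291·(297/250 − 1) = 54.71 K.
ΔU = (3.48)(12.47)(54.71) = 2374 J.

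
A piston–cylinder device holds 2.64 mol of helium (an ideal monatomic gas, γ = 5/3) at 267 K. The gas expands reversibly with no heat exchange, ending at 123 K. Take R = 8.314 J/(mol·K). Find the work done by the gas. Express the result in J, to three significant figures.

Adiabatic ⇒ Q = 0, so W_by = −ΔU = nCᵥ(T₁ − T₂).
Cᵥ = 3R/2 = 12.47 J/(mol·K).
W = (2.64)(12.47)(267 − 123) = 4741 J.

W ≈ 4740 J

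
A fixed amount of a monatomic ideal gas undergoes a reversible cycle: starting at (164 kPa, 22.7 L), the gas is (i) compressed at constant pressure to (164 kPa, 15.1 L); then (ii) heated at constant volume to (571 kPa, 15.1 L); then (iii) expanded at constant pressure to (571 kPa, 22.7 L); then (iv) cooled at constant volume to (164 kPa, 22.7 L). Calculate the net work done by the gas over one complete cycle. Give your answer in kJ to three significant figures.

W_net ≈ 3.09 kJ

Constant-volume legs do no work.
W(i) = (164)(15.1 − 22.7) = -1246 J; W(iii) = (571)(22.7 − 15.1) = 4340 J.
W_net = -1246 + 4340 = 3093 J (the clockwise enclosed area).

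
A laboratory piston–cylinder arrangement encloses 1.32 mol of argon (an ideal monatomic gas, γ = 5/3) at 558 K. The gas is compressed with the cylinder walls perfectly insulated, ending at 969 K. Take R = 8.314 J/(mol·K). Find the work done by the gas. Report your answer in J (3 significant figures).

W ≈ -6770 J

Adiabatic ⇒ Q = 0, so W_by = −ΔU = nCᵥ(T₁ − T₂).
Cᵥ = 3R/2 = 12.47 J/(mol·K).
W = (1.32)(12.47)(558 − 969) = -6766 J.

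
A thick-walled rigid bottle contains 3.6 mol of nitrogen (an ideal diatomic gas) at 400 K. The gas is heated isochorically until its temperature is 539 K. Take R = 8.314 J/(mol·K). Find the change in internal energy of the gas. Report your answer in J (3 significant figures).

Constant volume ⇒ W = 0, so Q = ΔU = nCᵥΔT with Cᵥ = 5R/2 = 20.79 J/(mol·K).
ΔU = (3.6)(20.79)(539 − 400) = 10401 J.

ΔU ≈ 10400 J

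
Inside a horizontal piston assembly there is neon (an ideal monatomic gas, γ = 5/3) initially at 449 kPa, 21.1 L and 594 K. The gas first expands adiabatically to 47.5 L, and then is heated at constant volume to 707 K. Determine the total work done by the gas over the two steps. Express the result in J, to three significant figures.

Step 1 (adiabatic): W = (P₁V₁ − P₂V₂)/(γ−1) = (9474 − 5516)/0.667 = 5938 J.
Step 2 (isochoric): W = 0 (constant volume).
W_total = 5938 + 0 = 5938 J.

W_total ≈ 5940 J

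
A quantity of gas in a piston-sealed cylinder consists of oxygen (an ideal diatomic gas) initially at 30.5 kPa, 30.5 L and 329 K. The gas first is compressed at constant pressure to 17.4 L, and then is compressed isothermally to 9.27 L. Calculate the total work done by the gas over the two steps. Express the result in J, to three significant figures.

W_total ≈ -734 J

Step 1 (isobaric): W = PΔV = (30.5 kPa)(17.4 − 30.5 L) = -399.6 J.
After step 1: P = 30.5 kPa, V = 17.4 L, T = 187.7 K.
Step 2 (isothermal): W = P₁V₁ ln(V₂/V₁) = (530.7) ln(9.27/17.4) = -334.2 J.
W_total = -399.6 − 334.2 = -733.7 J.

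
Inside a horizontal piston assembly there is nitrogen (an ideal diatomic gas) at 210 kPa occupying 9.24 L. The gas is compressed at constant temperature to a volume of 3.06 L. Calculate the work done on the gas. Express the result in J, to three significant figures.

W ≈ 2140 J

Isothermal: W = nRT ln(V₂/V₁) = P₁V₁ ln(V₂/V₁).
P₁V₁ = (210 kPa)(9.24 L) = 1940 J.
W = 1940 × ln(3.06/9.24) = 1940 × -1.105
W_by_gas = -2144 J; work on gas = −W_by = 2144 J.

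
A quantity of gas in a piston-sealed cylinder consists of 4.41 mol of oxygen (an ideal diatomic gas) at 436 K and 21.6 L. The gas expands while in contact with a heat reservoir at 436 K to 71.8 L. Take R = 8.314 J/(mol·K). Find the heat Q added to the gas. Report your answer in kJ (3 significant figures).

Q ≈ 19.2 kJ

Isothermal ⇒ ΔU = 0, so Q = W = nRT ln(V₂/V₁).
Q = (4.41)(8.314)(436) ln(71.8/21.6) = 15986 × 1.201 = 19202 J.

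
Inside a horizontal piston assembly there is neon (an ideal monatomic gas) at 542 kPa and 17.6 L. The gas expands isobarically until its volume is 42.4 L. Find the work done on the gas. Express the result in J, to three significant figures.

Isobaric: W = P ΔV.
W = (542 kPa)(42.4 − 17.6 L) = (542)(24.8) = 13442 J.
Work on gas = −W_by = -13442 J.

W ≈ -13400 J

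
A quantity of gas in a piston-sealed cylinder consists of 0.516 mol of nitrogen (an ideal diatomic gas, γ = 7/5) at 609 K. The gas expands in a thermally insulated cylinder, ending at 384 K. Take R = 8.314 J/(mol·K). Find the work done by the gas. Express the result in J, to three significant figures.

Adiabatic ⇒ Q = 0, so W_by = −ΔU = nCᵥ(T₁ − T₂).
Cᵥ = 5R/2 = 20.79 J/(mol·K).
W = (0.516)(20.79)(609 − 384) = 2413 J.

W ≈ 2410 J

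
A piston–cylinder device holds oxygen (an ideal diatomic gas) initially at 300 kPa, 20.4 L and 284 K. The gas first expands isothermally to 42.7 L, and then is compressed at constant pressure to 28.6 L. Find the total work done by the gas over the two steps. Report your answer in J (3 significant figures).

W_total ≈ 2500 J

Step 1 (isothermal): W = P₁V₁ ln(V₂/V₁) = (6120) ln(42.7/20.4) = 4521 J.
After step 1: P = 143.3 kPa, V = 42.7 L, T = 284 K.
Step 2 (isobaric): W = PΔV = (143.3 kPa)(28.6 − 42.7 L) = -2021 J.
W_total = 4521 − 2021 = 2500 J.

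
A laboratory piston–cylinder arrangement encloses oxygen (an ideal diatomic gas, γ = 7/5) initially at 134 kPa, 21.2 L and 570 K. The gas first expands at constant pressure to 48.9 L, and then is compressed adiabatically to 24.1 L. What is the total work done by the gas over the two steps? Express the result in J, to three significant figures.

W_total ≈ -1650 J

Step 1 (isobaric): W = PΔV = (134 kPa)(48.9 − 21.2 L) = 3712 J.
After step 1: P = 134 kPa, V = 48.9 L, T = 1315 K.
Step 2 (adiabatic): W = (P₁V₁ − P₂V₂)/(γ−1) = (6553 − 8696)/0.4 = -5359 J.
W_total = 3712 − 5359 = -1647 J.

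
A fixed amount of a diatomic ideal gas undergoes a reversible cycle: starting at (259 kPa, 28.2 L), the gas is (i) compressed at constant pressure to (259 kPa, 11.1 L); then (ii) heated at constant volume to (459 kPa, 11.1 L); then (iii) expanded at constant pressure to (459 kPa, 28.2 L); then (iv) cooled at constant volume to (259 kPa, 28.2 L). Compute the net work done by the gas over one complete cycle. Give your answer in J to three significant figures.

W_net ≈ 3420 J

Constant-volume legs do no work.
W(i) = (259)(11.1 − 28.2) = -4429 J; W(iii) = (459)(28.2 − 11.1) = 7849 J.
W_net = -4429 + 7849 = 3420 J (the clockwise enclosed area).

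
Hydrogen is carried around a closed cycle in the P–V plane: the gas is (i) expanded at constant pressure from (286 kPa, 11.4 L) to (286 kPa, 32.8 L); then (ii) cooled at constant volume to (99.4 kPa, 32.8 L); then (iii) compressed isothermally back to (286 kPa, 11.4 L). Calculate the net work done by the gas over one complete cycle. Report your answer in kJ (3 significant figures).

Leg (i): W = PΔV = (286)(32.8 − 11.4) = 6120 J.
Leg (ii): W = 0.
Leg (iii): W = PᵢVᵢ ln(V_f/Vᵢ) = (3260) ln(11.4/32.8) = -3446 J.
W_net = 6120 − 3446 = 2675 J.

W_net ≈ 2.67 kJ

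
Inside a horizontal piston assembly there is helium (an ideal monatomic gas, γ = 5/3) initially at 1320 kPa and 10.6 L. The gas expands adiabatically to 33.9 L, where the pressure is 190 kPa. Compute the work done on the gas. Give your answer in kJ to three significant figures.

Adiabatic: W = (P₁V₁ − P₂V₂)/(γ − 1) with γ = 5/3.
P₁V₁ = 13992 J, P₂V₂ = 6441 J.
W = (13992 − 6441) / 0.6667 = 11326 J.
Work on gas = −W_by = -11326 J.

W ≈ -11.3 kJ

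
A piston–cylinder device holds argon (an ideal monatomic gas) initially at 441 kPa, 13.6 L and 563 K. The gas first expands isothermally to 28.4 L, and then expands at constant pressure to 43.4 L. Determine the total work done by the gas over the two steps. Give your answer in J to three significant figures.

Step 1 (isothermal): W = P₁V₁ ln(V₂/V₁) = (5998) ln(28.4/13.6) = 4416 J.
After step 1: P = 211.2 kPa, V = 28.4 L, T = 563 K.
Step 2 (isobaric): W = PΔV = (211.2 kPa)(43.4 − 28.4 L) = 3168 J.
W_total = 4416 + 3168 = 7584 J.

W_total ≈ 7580 J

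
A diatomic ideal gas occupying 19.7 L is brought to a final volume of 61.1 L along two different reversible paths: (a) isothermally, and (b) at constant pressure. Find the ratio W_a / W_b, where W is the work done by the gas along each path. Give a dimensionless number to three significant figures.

Path (a) isothermal: W = P₁V₁ ln(V₂/V₁) → W_a/(P₁V₁) = 1.132.
Path (b) isobaric: W = P₁(V₂ − V₁) → W_b/(P₁V₁) = 2.102.
W_a / W_b = 1.132 / 2.102 = 0.5386.

W_a / W_b ≈ 0.539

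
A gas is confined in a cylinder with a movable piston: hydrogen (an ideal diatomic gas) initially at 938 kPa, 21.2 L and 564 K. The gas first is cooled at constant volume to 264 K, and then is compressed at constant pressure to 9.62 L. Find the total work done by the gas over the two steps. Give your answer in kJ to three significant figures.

Step 1 (isochoric): W = 0 (constant volume).
After step 1: P = 439.1 kPa (V unchanged).
Step 2 (isobaric): W = PΔV = (439.1 kPa)(9.62 − 21.2 L) = -5084 J.
W_total = 0 − 5084 = -5084 J.

W_total ≈ -5.08 kJ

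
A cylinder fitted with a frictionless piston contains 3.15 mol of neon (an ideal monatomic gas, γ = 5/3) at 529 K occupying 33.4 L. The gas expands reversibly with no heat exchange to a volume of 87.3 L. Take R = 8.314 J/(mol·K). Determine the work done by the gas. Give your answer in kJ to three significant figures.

W ≈ 9.83 kJ

Adiabatic: TV^(γ−1) = const with γ = 5/3.
T₂ = T₁ (V₁/V₂)^(γ−1) = 529 × (33.4/87.3)^0.667 = 529 × 0.527 = 278.8 K.
W_by = nCᵥ(T₁ − T₂) = (3.15)(12.47)(529 − 278.8) = 9829 J.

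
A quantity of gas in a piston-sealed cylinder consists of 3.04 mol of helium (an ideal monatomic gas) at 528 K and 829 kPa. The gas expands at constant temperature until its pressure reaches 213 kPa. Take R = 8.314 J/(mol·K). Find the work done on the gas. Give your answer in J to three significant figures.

Isothermal process: W = nRT ln(V₂/V₁) = nRT ln(P₁/P₂).
W = (3.04)(8.314)(528) × ln(829/213)
  = 13345 × ln(3.892) = 13345 × 1.359
W_by_gas = 18135 J; work on gas = −W_by = -18135 J.

W ≈ -18100 J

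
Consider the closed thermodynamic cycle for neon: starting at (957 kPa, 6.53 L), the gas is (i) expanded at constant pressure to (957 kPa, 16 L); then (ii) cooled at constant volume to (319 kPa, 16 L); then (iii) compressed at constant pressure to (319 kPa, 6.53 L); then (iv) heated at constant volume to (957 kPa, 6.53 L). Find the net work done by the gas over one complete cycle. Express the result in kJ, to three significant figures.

W_net ≈ 6.04 kJ

Constant-volume legs do no work.
W(i) = (957)(16 − 6.53) = 9063 J; W(iii) = (319)(6.53 − 16) = -3021 J.
W_net = 9063 − 3021 = 6042 J (the clockwise enclosed area).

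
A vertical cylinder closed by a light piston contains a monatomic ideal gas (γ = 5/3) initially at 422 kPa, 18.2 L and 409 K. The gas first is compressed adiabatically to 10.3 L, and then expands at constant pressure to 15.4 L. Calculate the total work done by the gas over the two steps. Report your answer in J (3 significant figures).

W_total ≈ 241 J

Step 1 (adiabatic): W = (P₁V₁ − P₂V₂)/(γ−1) = (7680 − 11226)/0.667 = -5318 J.
After step 1: P = 1090 kPa, V = 10.3 L, T = 597.8 K.
Step 2 (isobaric): W = PΔV = (1090 kPa)(15.4 − 10.3 L) = 5558 J.
W_total = -5318 + 5558 = 240.6 J.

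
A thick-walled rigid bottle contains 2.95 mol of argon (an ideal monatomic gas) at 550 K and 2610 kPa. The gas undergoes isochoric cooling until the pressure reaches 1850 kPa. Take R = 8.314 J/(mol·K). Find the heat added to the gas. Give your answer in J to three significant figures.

Constant volume ⇒ W = 0, so Q = ΔU = nCᵥΔT with Cᵥ = 3R/2 = 12.47 J/(mol·K).
At constant V, T₂/T₁ = P₂/P₁ ⇒ ΔT = T₁(P₂/P₁ − 1) = 550·(1850/2610 − 1) = -160.2 K.
ΔU = (2.95)(12.47)(-160.2) = -5892 J.

Q ≈ -5890 J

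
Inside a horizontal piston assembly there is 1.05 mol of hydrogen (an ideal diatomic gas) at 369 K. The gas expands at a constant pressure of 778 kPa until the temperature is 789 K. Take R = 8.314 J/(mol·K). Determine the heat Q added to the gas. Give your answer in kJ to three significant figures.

Q ≈ 12.8 kJ

Isobaric: W = nRΔT = (1.05)(8.314)(420) = 3666 J.
ΔU = nCᵥΔT with Cᵥ = 5R/2: ΔU = (1.05)(20.79)(420) = 9166 J.
Q = ΔU + W = 9166 + 3666 = 12833 J.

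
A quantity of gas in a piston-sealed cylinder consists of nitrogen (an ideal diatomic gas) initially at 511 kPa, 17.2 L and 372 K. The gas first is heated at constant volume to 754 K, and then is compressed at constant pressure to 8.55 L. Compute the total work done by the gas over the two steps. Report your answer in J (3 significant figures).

W_total ≈ -8960 J

Step 1 (isochoric): W = 0 (constant volume).
After step 1: P = 1036 kPa (V unchanged).
Step 2 (isobaric): W = PΔV = (1036 kPa)(8.55 − 17.2 L) = -8959 J.
W_total = 0 − 8959 = -8959 J.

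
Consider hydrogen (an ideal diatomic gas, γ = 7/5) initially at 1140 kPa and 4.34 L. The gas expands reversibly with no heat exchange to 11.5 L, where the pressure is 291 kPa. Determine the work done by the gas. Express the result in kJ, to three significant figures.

W ≈ 4.00 kJ

Adiabatic: W = (P₁V₁ − P₂V₂)/(γ − 1) with γ = 7/5.
P₁V₁ = 4948 J, P₂V₂ = 3346 J.
W = (4948 − 3346) / 0.4 = 4003 J.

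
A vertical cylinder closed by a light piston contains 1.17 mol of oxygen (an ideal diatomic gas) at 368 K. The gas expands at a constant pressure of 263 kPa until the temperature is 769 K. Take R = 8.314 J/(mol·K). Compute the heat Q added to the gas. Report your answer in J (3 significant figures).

Q ≈ 13700 J

Isobaric: W = nRΔT = (1.17)(8.314)(401) = 3901 J.
ΔU = nCᵥΔT with Cᵥ = 5R/2: ΔU = (1.17)(20.79)(401) = 9752 J.
Q = ΔU + W = 9752 + 3901 = 13652 J.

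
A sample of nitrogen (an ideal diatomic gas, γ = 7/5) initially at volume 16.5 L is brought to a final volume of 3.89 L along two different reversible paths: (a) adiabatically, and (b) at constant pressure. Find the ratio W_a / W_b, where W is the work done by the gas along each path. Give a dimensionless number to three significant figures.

W_a / W_b ≈ 2.56

Path (a) adiabatic: W = P₁V₁(1 − (V₁/V₂)^(γ−1))/(γ−1) → W_a/(P₁V₁) = -1.956.
Path (b) isobaric: W = P₁(V₂ − V₁) → W_b/(P₁V₁) = -0.7642.
W_a / W_b = -1.956 / -0.7642 = 2.56.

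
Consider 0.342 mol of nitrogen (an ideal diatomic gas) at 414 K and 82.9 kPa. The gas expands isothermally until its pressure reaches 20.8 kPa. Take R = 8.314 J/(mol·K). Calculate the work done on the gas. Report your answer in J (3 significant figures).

Isothermal process: W = nRT ln(V₂/V₁) = nRT ln(P₁/P₂).
W = (0.342)(8.314)(414) × ln(82.9/20.8)
  = 1177 × ln(3.986) = 1177 × 1.383
W_by_gas = 1628 J; work on gas = −W_by = -1628 J.

W ≈ -1630 J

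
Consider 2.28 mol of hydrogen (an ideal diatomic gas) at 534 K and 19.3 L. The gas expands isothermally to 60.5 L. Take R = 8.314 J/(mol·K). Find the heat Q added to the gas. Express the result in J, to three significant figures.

Isothermal ⇒ ΔU = 0, so Q = W = nRT ln(V₂/V₁).
Q = (2.28)(8.314)(534) ln(60.5/19.3) = 10122 × 1.143 = 11565 J.

Q ≈ 11600 J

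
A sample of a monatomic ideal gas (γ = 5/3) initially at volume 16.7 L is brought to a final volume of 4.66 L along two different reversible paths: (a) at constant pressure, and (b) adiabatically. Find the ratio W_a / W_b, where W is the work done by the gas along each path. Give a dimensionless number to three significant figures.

W_a / W_b ≈ 0.358

Path (a) isobaric: W = P₁(V₂ − V₁) → W_a/(P₁V₁) = -0.721.
Path (b) adiabatic: W = P₁V₁(1 − (V₁/V₂)^(γ−1))/(γ−1) → W_b/(P₁V₁) = -2.013.
W_a / W_b = -0.721 / -2.013 = 0.3582.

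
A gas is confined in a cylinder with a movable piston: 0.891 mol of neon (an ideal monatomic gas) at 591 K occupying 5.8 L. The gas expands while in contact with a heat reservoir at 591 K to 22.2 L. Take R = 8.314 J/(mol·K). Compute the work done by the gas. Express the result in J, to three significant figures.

Isothermal: W = nRT ln(V₂/V₁).
W = (0.891)(8.314)(591) × ln(22.2/5.8)
  = 4378 × 1.342
W_by_gas = 5876 J.

W ≈ 5880 J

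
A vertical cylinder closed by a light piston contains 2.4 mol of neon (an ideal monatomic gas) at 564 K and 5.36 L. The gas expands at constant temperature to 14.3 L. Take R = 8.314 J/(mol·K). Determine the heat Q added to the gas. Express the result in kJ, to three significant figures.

Isothermal ⇒ ΔU = 0, so Q = W = nRT ln(V₂/V₁).
Q = (2.4)(8.314)(564) ln(14.3/5.36) = 11254 × 0.9813 = 11043 J.

Q ≈ 11.0 kJ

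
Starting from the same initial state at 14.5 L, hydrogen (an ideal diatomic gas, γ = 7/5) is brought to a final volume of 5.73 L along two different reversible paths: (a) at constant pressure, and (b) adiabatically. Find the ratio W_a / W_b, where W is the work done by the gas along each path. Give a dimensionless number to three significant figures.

W_a / W_b ≈ 0.538

Path (a) isobaric: W = P₁(V₂ − V₁) → W_a/(P₁V₁) = -0.6048.
Path (b) adiabatic: W = P₁V₁(1 − (V₁/V₂)^(γ−1))/(γ−1) → W_b/(P₁V₁) = -1.124.
W_a / W_b = -0.6048 / -1.124 = 0.538.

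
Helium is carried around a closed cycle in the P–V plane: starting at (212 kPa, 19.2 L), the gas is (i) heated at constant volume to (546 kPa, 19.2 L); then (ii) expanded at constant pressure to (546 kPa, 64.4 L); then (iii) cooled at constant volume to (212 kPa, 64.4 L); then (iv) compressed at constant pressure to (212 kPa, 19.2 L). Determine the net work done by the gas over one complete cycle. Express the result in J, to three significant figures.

W_net ≈ 15100 J

Constant-volume legs do no work.
W(ii) = (546)(64.4 − 19.2) = 24679 J; W(iv) = (212)(19.2 − 64.4) = -9582 J.
W_net = 24679 − 9582 = 15097 J (the clockwise enclosed area).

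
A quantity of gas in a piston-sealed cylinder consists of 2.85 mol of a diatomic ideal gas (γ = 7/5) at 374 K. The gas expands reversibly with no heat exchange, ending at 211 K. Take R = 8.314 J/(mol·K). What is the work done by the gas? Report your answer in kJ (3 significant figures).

W ≈ 9.66 kJ

Adiabatic ⇒ Q = 0, so W_by = −ΔU = nCᵥ(T₁ − T₂).
Cᵥ = 5R/2 = 20.79 J/(mol·K).
W = (2.85)(20.79)(374 − 211) = 9656 J.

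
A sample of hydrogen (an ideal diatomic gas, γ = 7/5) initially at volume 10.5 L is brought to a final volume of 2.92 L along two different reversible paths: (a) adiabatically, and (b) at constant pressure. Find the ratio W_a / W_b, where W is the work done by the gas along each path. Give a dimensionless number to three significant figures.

Path (a) adiabatic: W = P₁V₁(1 − (V₁/V₂)^(γ−1))/(γ−1) → W_a/(P₁V₁) = -1.671.
Path (b) isobaric: W = P₁(V₂ − V₁) → W_b/(P₁V₁) = -0.7219.
W_a / W_b = -1.671 / -0.7219 = 2.315.

W_a / W_b ≈ 2.32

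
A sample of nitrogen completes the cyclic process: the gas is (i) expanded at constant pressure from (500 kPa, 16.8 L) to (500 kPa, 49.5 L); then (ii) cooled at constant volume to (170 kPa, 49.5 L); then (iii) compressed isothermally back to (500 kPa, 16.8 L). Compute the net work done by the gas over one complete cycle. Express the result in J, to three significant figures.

W_net ≈ 7260 J

Leg (i): W = PΔV = (500)(49.5 − 16.8) = 16350 J.
Leg (ii): W = 0.
Leg (iii): W = PᵢVᵢ ln(V_f/Vᵢ) = (8415) ln(16.8/49.5) = -9093 J.
W_net = 16350 − 9093 = 7257 J.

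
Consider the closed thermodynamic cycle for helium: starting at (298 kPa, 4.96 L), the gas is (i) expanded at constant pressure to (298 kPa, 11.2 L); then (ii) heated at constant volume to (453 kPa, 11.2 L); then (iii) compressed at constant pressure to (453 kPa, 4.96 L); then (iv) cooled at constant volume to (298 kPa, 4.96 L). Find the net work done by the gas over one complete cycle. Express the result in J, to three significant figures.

W_net ≈ -967 J

Constant-volume legs do no work.
W(i) = (298)(11.2 − 4.96) = 1860 J; W(iii) = (453)(4.96 − 11.2) = -2827 J.
W_net = 1860 − 2827 = -967.2 J (the counter-clockwise enclosed area).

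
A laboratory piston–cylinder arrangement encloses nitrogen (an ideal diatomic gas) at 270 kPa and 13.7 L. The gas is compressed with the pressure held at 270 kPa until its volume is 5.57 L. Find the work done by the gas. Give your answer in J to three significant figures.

Isobaric: W = P ΔV.
W = (270 kPa)(5.57 − 13.7 L) = (270)(-8.13) = -2195 J.

W ≈ -2200 J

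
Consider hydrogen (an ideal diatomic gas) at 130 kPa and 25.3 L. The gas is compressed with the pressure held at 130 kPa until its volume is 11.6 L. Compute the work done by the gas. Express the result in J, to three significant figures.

Isobaric: W = P ΔV.
W = (130 kPa)(11.6 − 25.3 L) = (130)(-13.7) = -1781 J.

W ≈ -1780 J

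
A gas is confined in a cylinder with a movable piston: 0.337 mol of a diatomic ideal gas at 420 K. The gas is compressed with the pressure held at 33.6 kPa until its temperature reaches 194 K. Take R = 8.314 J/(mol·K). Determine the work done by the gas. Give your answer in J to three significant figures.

W ≈ -633 J

Isobaric: W = P ΔV = nR ΔT.
W = (0.337)(8.314)(194 − 420) = -633.2 J.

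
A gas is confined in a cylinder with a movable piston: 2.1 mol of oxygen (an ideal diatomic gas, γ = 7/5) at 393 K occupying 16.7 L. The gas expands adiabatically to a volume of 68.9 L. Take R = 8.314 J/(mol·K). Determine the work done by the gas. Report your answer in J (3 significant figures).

W ≈ 7420 J

Adiabatic: TV^(γ−1) = const with γ = 7/5.
T₂ = T₁ (V₁/V₂)^(γ−1) = 393 × (16.7/68.9)^0.4 = 393 × 0.5673 = 222.9 K.
W_by = nCᵥ(T₁ − T₂) = (2.1)(20.79)(393 − 222.9) = 7423 J.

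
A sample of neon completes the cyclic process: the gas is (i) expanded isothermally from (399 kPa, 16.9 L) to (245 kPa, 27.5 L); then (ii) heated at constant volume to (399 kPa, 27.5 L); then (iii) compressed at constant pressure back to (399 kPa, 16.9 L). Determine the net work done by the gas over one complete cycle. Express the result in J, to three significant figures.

Leg (i): W = PᵢVᵢ ln(V_f/Vᵢ) = (6743) ln(27.5/16.9) = 3283 J.
Leg (ii): W = 0.
Leg (iii): W = PΔV = (399)(16.9 − 27.5) = -4229 J.
W_net = 3283 − 4229 = -946.4 J.

W_net ≈ -946 J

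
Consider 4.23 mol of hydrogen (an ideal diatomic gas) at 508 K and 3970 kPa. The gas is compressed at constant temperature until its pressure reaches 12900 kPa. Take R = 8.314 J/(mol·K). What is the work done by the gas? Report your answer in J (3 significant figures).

W ≈ -21100 J

Isothermal process: W = nRT ln(V₂/V₁) = nRT ln(P₁/P₂).
W = (4.23)(8.314)(508) × ln(3970/12900)
  = 17865 × ln(0.3078) = 17865 × -1.178
W_by_gas = -21054 J.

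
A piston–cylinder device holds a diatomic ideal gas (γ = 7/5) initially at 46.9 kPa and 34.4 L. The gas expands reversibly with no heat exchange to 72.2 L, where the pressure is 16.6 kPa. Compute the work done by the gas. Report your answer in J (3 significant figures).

W ≈ 1040 J

Adiabatic: W = (P₁V₁ − P₂V₂)/(γ − 1) with γ = 7/5.
P₁V₁ = 1613 J, P₂V₂ = 1199 J.
W = (1613 − 1199) / 0.4 = 1037 J.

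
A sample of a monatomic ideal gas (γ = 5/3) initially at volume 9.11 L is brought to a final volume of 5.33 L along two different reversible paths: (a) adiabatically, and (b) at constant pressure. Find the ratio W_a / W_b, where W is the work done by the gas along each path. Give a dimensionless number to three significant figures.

Path (a) adiabatic: W = P₁V₁(1 − (V₁/V₂)^(γ−1))/(γ−1) → W_a/(P₁V₁) = -0.6443.
Path (b) isobaric: W = P₁(V₂ − V₁) → W_b/(P₁V₁) = -0.4149.
W_a / W_b = -0.6443 / -0.4149 = 1.553.

W_a / W_b ≈ 1.55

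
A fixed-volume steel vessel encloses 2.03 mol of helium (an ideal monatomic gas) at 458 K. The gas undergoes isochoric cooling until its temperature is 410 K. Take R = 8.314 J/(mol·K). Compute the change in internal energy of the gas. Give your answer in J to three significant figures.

ΔU ≈ -1220 J

Constant volume ⇒ W = 0, so Q = ΔU = nCᵥΔT with Cᵥ = 3R/2 = 12.47 J/(mol·K).
ΔU = (2.03)(12.47)(410 − 458) = -1215 J.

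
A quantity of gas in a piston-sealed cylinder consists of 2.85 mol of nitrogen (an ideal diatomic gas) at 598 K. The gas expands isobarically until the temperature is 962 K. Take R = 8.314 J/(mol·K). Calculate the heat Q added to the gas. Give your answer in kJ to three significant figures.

Isobaric: W = nRΔT = (2.85)(8.314)(364) = 8625 J.
ΔU = nCᵥΔT with Cᵥ = 5R/2: ΔU = (2.85)(20.79)(364) = 21562 J.
Q = ΔU + W = 21562 + 8625 = 30187 J.

Q ≈ 30.2 kJ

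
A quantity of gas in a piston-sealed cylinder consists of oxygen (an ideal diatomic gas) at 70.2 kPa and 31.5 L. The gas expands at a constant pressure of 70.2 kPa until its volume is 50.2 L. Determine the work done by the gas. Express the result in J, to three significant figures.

Isobaric: W = P ΔV.
W = (70.2 kPa)(50.2 − 31.5 L) = (70.2)(18.7) = 1313 J.

W ≈ 1310 J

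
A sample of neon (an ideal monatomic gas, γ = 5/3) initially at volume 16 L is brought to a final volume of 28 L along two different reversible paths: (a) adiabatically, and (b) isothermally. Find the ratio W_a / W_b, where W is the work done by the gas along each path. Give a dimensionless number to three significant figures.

Path (a) adiabatic: W = P₁V₁(1 − (V₁/V₂)^(γ−1))/(γ−1) → W_a/(P₁V₁) = 0.4671.
Path (b) isothermal: W = P₁V₁ ln(V₂/V₁) → W_b/(P₁V₁) = 0.5596.
W_a / W_b = 0.4671 / 0.5596 = 0.8346.

W_a / W_b ≈ 0.835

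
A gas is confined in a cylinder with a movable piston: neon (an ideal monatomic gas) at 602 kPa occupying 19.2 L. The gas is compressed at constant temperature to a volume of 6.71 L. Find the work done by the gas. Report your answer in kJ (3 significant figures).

W ≈ -12.2 kJ

Isothermal: W = nRT ln(V₂/V₁) = P₁V₁ ln(V₂/V₁).
P₁V₁ = (602 kPa)(19.2 L) = 11558 J.
W = 11558 × ln(6.71/19.2) = 11558 × -1.051
W_by_gas = -12151 J.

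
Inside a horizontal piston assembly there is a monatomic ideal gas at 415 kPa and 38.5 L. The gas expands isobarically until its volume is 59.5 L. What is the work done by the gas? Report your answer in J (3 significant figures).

W ≈ 8720 J

Isobaric: W = P ΔV.
W = (415 kPa)(59.5 − 38.5 L) = (415)(21) = 8715 J.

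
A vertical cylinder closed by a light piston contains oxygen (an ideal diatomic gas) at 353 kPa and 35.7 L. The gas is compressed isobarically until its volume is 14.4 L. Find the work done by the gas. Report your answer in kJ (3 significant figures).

Isobaric: W = P ΔV.
W = (353 kPa)(14.4 − 35.7 L) = (353)(-21.3) = -7519 J.

W ≈ -7.52 kJ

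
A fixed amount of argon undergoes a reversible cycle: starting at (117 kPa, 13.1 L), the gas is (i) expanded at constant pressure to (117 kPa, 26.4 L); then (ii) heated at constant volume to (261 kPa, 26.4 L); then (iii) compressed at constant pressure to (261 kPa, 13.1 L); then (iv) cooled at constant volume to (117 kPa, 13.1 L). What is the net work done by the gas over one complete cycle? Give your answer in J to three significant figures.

W_net ≈ -1920 J

Constant-volume legs do no work.
W(i) = (117)(26.4 − 13.1) = 1556 J; W(iii) = (261)(13.1 − 26.4) = -3471 J.
W_net = 1556 − 3471 = -1915 J (the counter-clockwise enclosed area).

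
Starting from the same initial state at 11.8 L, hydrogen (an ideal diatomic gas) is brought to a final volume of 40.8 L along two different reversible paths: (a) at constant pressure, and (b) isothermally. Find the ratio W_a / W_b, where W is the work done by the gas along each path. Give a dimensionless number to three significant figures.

Path (a) isobaric: W = P₁(V₂ − V₁) → W_a/(P₁V₁) = 2.458.
Path (b) isothermal: W = P₁V₁ ln(V₂/V₁) → W_b/(P₁V₁) = 1.241.
W_a / W_b = 2.458 / 1.241 = 1.981.

W_a / W_b ≈ 1.98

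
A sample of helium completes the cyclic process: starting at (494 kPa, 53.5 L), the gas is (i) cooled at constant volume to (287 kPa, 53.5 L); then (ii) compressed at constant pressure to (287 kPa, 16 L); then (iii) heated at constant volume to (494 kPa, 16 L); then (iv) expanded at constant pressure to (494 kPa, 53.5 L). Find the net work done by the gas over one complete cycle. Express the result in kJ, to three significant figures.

Constant-volume legs do no work.
W(ii) = (287)(16 − 53.5) = -10762 J; W(iv) = (494)(53.5 − 16) = 18525 J.
W_net = -10762 + 18525 = 7762 J (the clockwise enclosed area).

W_net ≈ 7.76 kJ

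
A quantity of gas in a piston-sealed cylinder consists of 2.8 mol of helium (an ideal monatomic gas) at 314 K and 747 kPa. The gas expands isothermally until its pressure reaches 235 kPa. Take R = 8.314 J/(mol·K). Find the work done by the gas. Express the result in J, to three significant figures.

Isothermal process: W = nRT ln(V₂/V₁) = nRT ln(P₁/P₂).
W = (2.8)(8.314)(314) × ln(747/235)
  = 7310 × ln(3.179) = 7310 × 1.156
W_by_gas = 8453 J.

W ≈ 8450 J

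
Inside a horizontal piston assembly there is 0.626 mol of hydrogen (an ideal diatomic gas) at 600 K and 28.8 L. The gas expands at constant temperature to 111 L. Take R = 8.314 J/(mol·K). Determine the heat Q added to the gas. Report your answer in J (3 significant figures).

Isothermal ⇒ ΔU = 0, so Q = W = nRT ln(V₂/V₁).
Q = (0.626)(8.314)(600) ln(111/28.8) = 3123 × 1.349 = 4213 J.

Q ≈ 4210 J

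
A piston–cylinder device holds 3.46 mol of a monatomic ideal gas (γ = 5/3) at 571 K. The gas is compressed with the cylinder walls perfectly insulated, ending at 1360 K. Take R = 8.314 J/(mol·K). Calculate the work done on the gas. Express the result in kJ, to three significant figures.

W ≈ 34.0 kJ

Adiabatic ⇒ Q = 0, so W_by = −ΔU = nCᵥ(T₁ − T₂).
Cᵥ = 3R/2 = 12.47 J/(mol·K).
W = (3.46)(12.47)(571 − 1360) = -34045 J.
Work on gas = −W_by = 34045 J.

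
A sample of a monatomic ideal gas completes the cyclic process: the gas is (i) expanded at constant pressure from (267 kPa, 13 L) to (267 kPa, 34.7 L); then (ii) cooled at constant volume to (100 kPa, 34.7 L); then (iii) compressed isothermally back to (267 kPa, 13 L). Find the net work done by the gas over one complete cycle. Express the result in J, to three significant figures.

Leg (i): W = PΔV = (267)(34.7 − 13) = 5794 J.
Leg (ii): W = 0.
Leg (iii): W = PᵢVᵢ ln(V_f/Vᵢ) = (3470) ln(13/34.7) = -3407 J.
W_net = 5794 − 3407 = 2387 J.

W_net ≈ 2390 J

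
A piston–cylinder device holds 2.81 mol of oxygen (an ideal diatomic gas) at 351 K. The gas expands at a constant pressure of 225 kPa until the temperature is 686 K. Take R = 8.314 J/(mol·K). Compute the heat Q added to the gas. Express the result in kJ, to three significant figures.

Q ≈ 27.4 kJ

Isobaric: W = nRΔT = (2.81)(8.314)(335) = 7826 J.
ΔU = nCᵥΔT with Cᵥ = 5R/2: ΔU = (2.81)(20.79)(335) = 19566 J.
Q = ΔU + W = 19566 + 7826 = 27392 J.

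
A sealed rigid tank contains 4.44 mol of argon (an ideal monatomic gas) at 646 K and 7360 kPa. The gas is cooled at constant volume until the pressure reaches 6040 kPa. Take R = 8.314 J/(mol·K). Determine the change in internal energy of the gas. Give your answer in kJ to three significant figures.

Constant volume ⇒ W = 0, so Q = ΔU = nCᵥΔT with Cᵥ = 3R/2 = 12.47 J/(mol·K).
At constant V, T₂/T₁ = P₂/P₁ ⇒ ΔT = T₁(P₂/P₁ − 1) = 646·(6040/7360 − 1) = -115.9 K.
ΔU = (4.44)(12.47)(-115.9) = -6415 J.

ΔU ≈ -6.42 kJ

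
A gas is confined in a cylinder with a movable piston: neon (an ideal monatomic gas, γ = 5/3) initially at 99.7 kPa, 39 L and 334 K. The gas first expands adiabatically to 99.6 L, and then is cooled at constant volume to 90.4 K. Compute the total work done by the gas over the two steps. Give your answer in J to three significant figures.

W_total ≈ 2710 J

Step 1 (adiabatic): W = (P₁V₁ − P₂V₂)/(γ−1) = (3888 − 2081)/0.667 = 2711 J.
Step 2 (isochoric): W = 0 (constant volume).
W_total = 2711 + 0 = 2711 J.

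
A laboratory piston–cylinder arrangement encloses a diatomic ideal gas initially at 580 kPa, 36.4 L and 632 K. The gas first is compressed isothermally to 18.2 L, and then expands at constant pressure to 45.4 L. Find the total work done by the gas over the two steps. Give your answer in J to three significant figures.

W_total ≈ 16900 J

Step 1 (isothermal): W = P₁V₁ ln(V₂/V₁) = (21112) ln(18.2/36.4) = -14634 J.
After step 1: P = 1160 kPa, V = 18.2 L, T = 632 K.
Step 2 (isobaric): W = PΔV = (1160 kPa)(45.4 − 18.2 L) = 31552 J.
W_total = -14634 + 31552 = 16918 J.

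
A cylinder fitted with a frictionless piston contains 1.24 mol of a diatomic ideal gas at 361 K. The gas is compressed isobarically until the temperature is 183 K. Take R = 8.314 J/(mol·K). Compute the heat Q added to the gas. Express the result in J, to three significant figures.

Isobaric: W = nRΔT = (1.24)(8.314)(-178) = -1835 J.
ΔU = nCᵥΔT with Cᵥ = 5R/2: ΔU = (1.24)(20.79)(-178) = -4588 J.
Q = ΔU + W = -4588 − 1835 = -6423 J.

Q ≈ -6420 J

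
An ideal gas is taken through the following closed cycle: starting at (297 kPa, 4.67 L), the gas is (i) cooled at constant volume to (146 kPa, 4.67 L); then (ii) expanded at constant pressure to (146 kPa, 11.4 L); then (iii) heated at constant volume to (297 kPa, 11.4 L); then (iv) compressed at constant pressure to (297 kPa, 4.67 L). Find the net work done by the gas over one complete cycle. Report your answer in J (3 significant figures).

W_net ≈ -1020 J

Constant-volume legs do no work.
W(ii) = (146)(11.4 − 4.67) = 982.6 J; W(iv) = (297)(4.67 − 11.4) = -1999 J.
W_net = 982.6 − 1999 = -1016 J (the counter-clockwise enclosed area).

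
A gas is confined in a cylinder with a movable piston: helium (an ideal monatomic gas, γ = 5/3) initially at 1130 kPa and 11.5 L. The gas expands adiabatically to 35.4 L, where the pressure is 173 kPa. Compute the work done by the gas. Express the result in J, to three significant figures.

Adiabatic: W = (P₁V₁ − P₂V₂)/(γ − 1) with γ = 5/3.
P₁V₁ = 12995 J, P₂V₂ = 6124 J.
W = (12995 − 6124) / 0.6667 = 10306 J.

W ≈ 10300 J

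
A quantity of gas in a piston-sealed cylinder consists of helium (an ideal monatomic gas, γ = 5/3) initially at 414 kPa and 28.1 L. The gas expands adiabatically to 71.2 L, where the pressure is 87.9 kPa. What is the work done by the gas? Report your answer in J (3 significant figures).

W ≈ 8060 J

Adiabatic: W = (P₁V₁ − P₂V₂)/(γ − 1) with γ = 5/3.
P₁V₁ = 11633 J, P₂V₂ = 6258 J.
W = (11633 − 6258) / 0.6667 = 8062 J.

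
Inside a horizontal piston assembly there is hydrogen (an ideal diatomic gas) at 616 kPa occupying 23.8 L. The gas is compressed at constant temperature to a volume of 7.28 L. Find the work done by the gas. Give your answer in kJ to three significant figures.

Isothermal: W = nRT ln(V₂/V₁) = P₁V₁ ln(V₂/V₁).
P₁V₁ = (616 kPa)(23.8 L) = 14661 J.
W = 14661 × ln(7.28/23.8) = 14661 × -1.185
W_by_gas = -17367 J.

W ≈ -17.4 kJ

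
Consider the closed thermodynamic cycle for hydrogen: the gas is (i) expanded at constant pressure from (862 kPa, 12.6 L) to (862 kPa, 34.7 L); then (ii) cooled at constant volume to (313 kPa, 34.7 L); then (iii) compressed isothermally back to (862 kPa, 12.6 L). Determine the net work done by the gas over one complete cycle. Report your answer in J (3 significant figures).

Leg (i): W = PΔV = (862)(34.7 − 12.6) = 19050 J.
Leg (ii): W = 0.
Leg (iii): W = PᵢVᵢ ln(V_f/Vᵢ) = (10861) ln(12.6/34.7) = -11003 J.
W_net = 19050 − 11003 = 8047 J.

W_net ≈ 8050 J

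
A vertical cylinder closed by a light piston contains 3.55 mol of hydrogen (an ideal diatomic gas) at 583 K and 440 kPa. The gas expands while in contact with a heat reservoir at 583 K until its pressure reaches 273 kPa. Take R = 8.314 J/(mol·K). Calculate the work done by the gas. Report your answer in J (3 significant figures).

Isothermal process: W = nRT ln(V₂/V₁) = nRT ln(P₁/P₂).
W = (3.55)(8.314)(583) × ln(440/273)
  = 17207 × ln(1.612) = 17207 × 0.4773
W_by_gas = 8213 J.

W ≈ 8210 J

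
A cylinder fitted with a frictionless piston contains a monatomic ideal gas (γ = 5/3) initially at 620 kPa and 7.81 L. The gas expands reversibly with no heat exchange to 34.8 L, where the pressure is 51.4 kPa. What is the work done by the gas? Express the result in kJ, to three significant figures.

Adiabatic: W = (P₁V₁ − P₂V₂)/(γ − 1) with γ = 5/3.
P₁V₁ = 4842 J, P₂V₂ = 1789 J.
W = (4842 − 1789) / 0.6667 = 4580 J.

W ≈ 4.58 kJ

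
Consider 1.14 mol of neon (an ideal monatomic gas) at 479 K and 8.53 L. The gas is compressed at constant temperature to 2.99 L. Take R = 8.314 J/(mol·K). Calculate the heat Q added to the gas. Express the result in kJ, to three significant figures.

Q ≈ -4.76 kJ

Isothermal ⇒ ΔU = 0, so Q = W = nRT ln(V₂/V₁).
Q = (1.14)(8.314)(479) ln(2.99/8.53) = 4540 × -1.048 = -4759 J.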